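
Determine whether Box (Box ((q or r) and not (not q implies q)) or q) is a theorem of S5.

Tableau for the negation not Box (Box ((q or r) and not (not q implies q)) or q):
1. not Box (Box ((q or r) and not (not q implies q)) or q), u
2. not (Box ((q or r) and not (not q implies q)) or q), v   [neg-Box-rule on 1: fresh world v, uRv]
3. not Box ((q or r) and not (not q implies q)), v   [neg-or-rule on 2]
4. not q, v   [neg-or-rule on 2]
5. not ((q or r) and not (not q implies q)), w   [neg-Box-rule on 3: fresh world w, vRw]
6. not q implies q, w   [neg-and-rule on 5 (branches; this branch)]
7. q, w   [implies-rule on 6 (branches; this branch)]
Accessibility: uRu, uRv, uRw, vRu, vRv, vRw, wRu, wRv, wRw
The negation has an open branch (countermodel exists).

Not valid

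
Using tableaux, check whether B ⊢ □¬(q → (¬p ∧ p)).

Tableau for the negation ¬□¬(q → (¬p ∧ p)):
1. ¬□¬(q → (¬p ∧ p)), u
2. q → (¬p ∧ p), v
3. ¬q, v
Accessibility: uRu, uRv, vRu, vRv
The negation has an open branch (countermodel exists).

No, not valid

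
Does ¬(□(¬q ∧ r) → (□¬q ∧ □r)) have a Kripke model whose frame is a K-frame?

1. ¬(□(¬q ∧ r) → (□¬q ∧ □r)), w0
2. □(¬q ∧ r), w0
3. ¬(□¬q ∧ □r), w0
4. ¬□r, w0
5. ¬r, w1
6. ¬q ∧ r, w1
7. ¬q, w1
8. r, w1
Accessibility: w0Rw1
Branch closes: r and ¬r both at w1.
Every branch closes; the branch above is one of them.

Unsatisfiable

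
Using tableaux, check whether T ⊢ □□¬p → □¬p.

Valid

Tableau for the negation ¬(□□¬p → □¬p):
1. ¬(□□¬p → □¬p), 0
2. □□¬p, 0
3. ¬□¬p, 0
4. □¬p, 0
5. ¬p, 0
6. p, 1
7. □¬p, 1
8. ¬p, 1
Accessibility: 0R0, 0R1, 1R1
Branch closes: p and ¬p both at 1.
All branches of the negation close; one closing branch shown above.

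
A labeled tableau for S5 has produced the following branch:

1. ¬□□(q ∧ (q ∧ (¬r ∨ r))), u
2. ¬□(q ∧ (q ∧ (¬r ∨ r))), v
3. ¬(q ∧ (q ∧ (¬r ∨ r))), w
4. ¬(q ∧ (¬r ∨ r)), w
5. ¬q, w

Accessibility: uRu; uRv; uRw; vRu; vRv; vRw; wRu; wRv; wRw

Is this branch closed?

No, open

No world carries both an atom and its negation.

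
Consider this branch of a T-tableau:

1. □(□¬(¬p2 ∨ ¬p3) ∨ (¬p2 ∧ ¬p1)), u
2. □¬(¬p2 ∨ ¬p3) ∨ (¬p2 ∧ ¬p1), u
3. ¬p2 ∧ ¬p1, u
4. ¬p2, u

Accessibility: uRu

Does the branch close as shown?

There is no literal clash: for every atom and world, at most one sign appears.

Not closed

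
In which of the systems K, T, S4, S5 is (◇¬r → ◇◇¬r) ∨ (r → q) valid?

T-tableau for the negation ¬((◇¬r → ◇◇¬r) ∨ (r → q)):
1. ¬((◇¬r → ◇◇¬r) ∨ (r → q)), u
2. ¬(◇¬r → ◇◇¬r), u
3. ¬(r → q), u
4. ◇¬r, u
5. ¬◇◇¬r, u
6. r, u
7. ¬q, u
8. ¬◇¬r, u
9. ¬r, v
10. ¬◇¬r, v
11. r, v
Accessibility: uRu, uRv, vRv
Branch closes: r and ¬r both at v.
Every branch closes (one shown): valid in T, hence also in S4, S5 (every theorem of T is a theorem of S4 and S5).
K-tableau for the negation ¬((◇¬r → ◇◇¬r) ∨ (r → q)):
1. ¬((◇¬r → ◇◇¬r) ∨ (r → q)), u
2. ¬(◇¬r → ◇◇¬r), u
3. ¬(r → q), u
4. ◇¬r, u
5. ¬◇◇¬r, u
6. r, u
7. ¬q, u
8. ¬r, v
9. ¬◇¬r, v
Accessibility: uRv
Complete open branch: countermodel on a K-frame, so not valid in K.

T, S4, S5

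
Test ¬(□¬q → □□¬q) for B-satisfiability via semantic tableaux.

Satisfiable

1. ¬(□¬q → □□¬q), 0
2. □¬q, 0   [¬→-rule on 1]
3. ¬□□¬q, 0   [¬→-rule on 1]
4. ¬q, 0   [□-rule on 2 via 0R0]
5. ¬□¬q, 1   [¬□-rule on 3: fresh world 1, 0R1]
6. ¬q, 1   [□-rule on 2 via 0R1]
7. q, 2   [¬□-rule on 5: fresh world 2, 1R2]
Accessibility: 0R0, 0R1, 1R0, 1R1, 1R2, 2R1, 2R2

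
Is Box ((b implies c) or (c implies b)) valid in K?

Valid in K

Tableau for the negation not Box ((b implies c) or (c implies b)):
1. not Box ((b implies c) or (c implies b)), 0
2. not ((b implies c) or (c implies b)), 1
3. not (b implies c), 1
4. not (c implies b), 1
5. b, 1
6. not c, 1
7. c, 1
8. not b, 1
Accessibility: 0R1
Branch closes: c and not c both at 1.
Every branch of the negation's tableau closes; the branch above is one of them.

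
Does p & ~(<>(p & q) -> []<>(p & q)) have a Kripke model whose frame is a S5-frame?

1. p & ~(<>(p & q) -> []<>(p & q)), u
2. p, u
3. ~(<>(p & q) -> []<>(p & q)), u
4. <>(p & q), u
5. ~[]<>(p & q), u
6. p & q, v
7. p, v
8. q, v
9. ~<>(p & q), w
10. ~(p & q), u
11. ~(p & q), v
12. ~(p & q), w
13. ~q, u
14. ~q, v
Accessibility: uRu, uRv, uRw, vRu, vRv, vRw, wRu, wRv, wRw
Branch closes: q and ~q both at v.
(One branch shown.) All branches close.

Unsatisfiable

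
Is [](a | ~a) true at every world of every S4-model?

Tableau for the negation ~[](a | ~a):
1. ~[](a | ~a), w0
2. ~(a | ~a), w1
3. ~a, w1
4. a, w1
Accessibility: w0Rw0, w0Rw1, w1Rw1
Branch closes: a and ~a both at w1.
All branches of the negation close; one closing branch shown above.

Yes, valid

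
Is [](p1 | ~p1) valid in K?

Valid

Tableau for the negation ~[](p1 | ~p1):
1. ~[](p1 | ~p1), u
2. ~(p1 | ~p1), v   [~[]-rule on 1: fresh world v, uRv]
3. ~p1, v   [~|-rule on 2]
4. p1, v   [~|-rule on 2]
Accessibility: uRv
Branch closes: p1 and ~p1 both at v.
Every branch of the negation's tableau closes; the branch above is one of them.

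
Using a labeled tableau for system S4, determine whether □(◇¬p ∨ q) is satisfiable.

Yes, satisfiable

1. □(◇¬p ∨ q), w0
2. ◇¬p ∨ q, w0
3. q, w0
Accessibility: w0Rw0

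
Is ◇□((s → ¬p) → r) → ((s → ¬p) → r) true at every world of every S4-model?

Tableau for the negation ¬(◇□((s → ¬p) → r) → ((s → ¬p) → r)):
1. ¬(◇□((s → ¬p) → r) → ((s → ¬p) → r)), u
2. ◇□((s → ¬p) → r), u   [¬→-rule on 1]
3. ¬((s → ¬p) → r), u   [¬→-rule on 1]
4. s → ¬p, u   [¬→-rule on 3]
5. ¬r, u   [¬→-rule on 3]
6. ¬p, u   [→-rule on 4 (branches; this branch)]
7. □((s → ¬p) → r), v   [◇-rule on 2: fresh world v, uRv]
8. (s → ¬p) → r, v   [□-rule on 7 via vRv]
9. r, v   [→-rule on 8 (branches; this branch)]
Accessibility: uRu, uRv, vRv
The negation has an open branch (countermodel exists).

Invalid (countermodel exists)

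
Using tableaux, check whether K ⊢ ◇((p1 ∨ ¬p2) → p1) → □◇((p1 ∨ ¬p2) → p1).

Tableau for the negation ¬(◇((p1 ∨ ¬p2) → p1) → □◇((p1 ∨ ¬p2) → p1)):
1. ¬(◇((p1 ∨ ¬p2) → p1) → □◇((p1 ∨ ¬p2) → p1)), w0
2. ◇((p1 ∨ ¬p2) → p1), w0   [¬→-rule on 1]
3. ¬□◇((p1 ∨ ¬p2) → p1), w0   [¬→-rule on 1]
4. (p1 ∨ ¬p2) → p1, w1   [◇-rule on 2: fresh world w1, w0Rw1]
5. p1, w1   [→-rule on 4 (branches; this branch)]
6. ¬◇((p1 ∨ ¬p2) → p1), w2   [¬□-rule on 3: fresh world w2, w0Rw2]
Accessibility: w0Rw1, w0Rw2
The negation has an open branch (countermodel exists).

Not valid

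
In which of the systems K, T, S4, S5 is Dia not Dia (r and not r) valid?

T, S4, S5

K-tableau for the negation not Dia not Dia (r and not r):
1. not Dia not Dia (r and not r), w0
Complete open branch: countermodel on a K-frame, so not valid in K.
T-tableau for the negation not Dia not Dia (r and not r):
1. not Dia not Dia (r and not r), w0
2. Dia (r and not r), w0   [neg-Dia-rule on 1 via w0Rw0]
3. r and not r, w1   [Dia-rule on 2: fresh world w1, w0Rw1]
4. r, w1   [and-rule on 3]
5. not r, w1   [and-rule on 3]
Accessibility: w0Rw0, w0Rw1, w1Rw1
Branch closes: r and not r both at w1.
Every branch closes (one shown): valid in T, hence also in S4, S5 (every theorem of T is a theorem of S4 and S5).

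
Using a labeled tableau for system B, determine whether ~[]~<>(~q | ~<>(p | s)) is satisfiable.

1. ~[]~<>(~q | ~<>(p | s)), 0
2. <>(~q | ~<>(p | s)), 1
3. ~q | ~<>(p | s), 2
4. ~<>(p | s), 2
5. ~(p | s), 1
6. ~p, 1
7. ~s, 1
8. ~(p | s), 2
9. ~p, 2
10. ~s, 2
Accessibility: 0R0, 0R1, 1R0, 1R1, 1R2, 2R1, 2R2

Yes, satisfiable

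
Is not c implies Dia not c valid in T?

Tableau for the negation not (not c implies Dia not c):
1. not (not c implies Dia not c), u
2. not c, u   [neg-implies-rule on 1]
3. not Dia not c, u   [neg-implies-rule on 1]
4. c, u   [neg-Dia-rule on 3 via uRu]
Accessibility: uRu
Branch closes: c and not c both at u.
All branches of the negation close; one closing branch shown above.

Yes, valid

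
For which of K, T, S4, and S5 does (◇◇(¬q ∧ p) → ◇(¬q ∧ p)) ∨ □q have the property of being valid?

S4, S5

S4-tableau for the negation ¬((◇◇(¬q ∧ p) → ◇(¬q ∧ p)) ∨ □q):
1. ¬((◇◇(¬q ∧ p) → ◇(¬q ∧ p)) ∨ □q), 0
2. ¬(◇◇(¬q ∧ p) → ◇(¬q ∧ p)), 0
3. ¬□q, 0
4. ◇◇(¬q ∧ p), 0
5. ¬◇(¬q ∧ p), 0
6. ¬(¬q ∧ p), 0
7. ¬p, 0
8. ¬q, 1
9. ¬(¬q ∧ p), 1
10. ¬p, 1
11. ◇(¬q ∧ p), 2
12. ¬(¬q ∧ p), 2
13. ¬p, 2
14. ¬q ∧ p, 3
15. ¬q, 3
16. p, 3
17. ¬(¬q ∧ p), 3
18. ¬p, 3
Accessibility: 0R0, 0R1, 0R2, 0R3, 1R1, 2R2, 2R3, 3R3
Branch closes: p and ¬p both at 3.
Every branch closes (one shown): valid in S4, hence also in S5 (every theorem of S4 is a theorem of S5).
T-tableau for the negation ¬((◇◇(¬q ∧ p) → ◇(¬q ∧ p)) ∨ □q):
1. ¬((◇◇(¬q ∧ p) → ◇(¬q ∧ p)) ∨ □q), 0
2. ¬(◇◇(¬q ∧ p) → ◇(¬q ∧ p)), 0
3. ¬□q, 0
4. ◇◇(¬q ∧ p), 0
5. ¬◇(¬q ∧ p), 0
6. ¬(¬q ∧ p), 0
7. ¬p, 0
8. ¬q, 1
9. ¬(¬q ∧ p), 1
10. ¬p, 1
11. ◇(¬q ∧ p), 2
12. ¬(¬q ∧ p), 2
13. ¬p, 2
14. ¬q ∧ p, 3
15. ¬q, 3
16. p, 3
Accessibility: 0R0, 0R1, 0R2, 1R1, 2R2, 2R3, 3R3
Complete open branch: countermodel on a T-frame, so not valid in T, nor in K (the same frame is also a K-frame).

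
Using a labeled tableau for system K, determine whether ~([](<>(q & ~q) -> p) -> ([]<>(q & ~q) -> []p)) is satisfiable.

Unsatisfiable (every branch closes)

1. ~([](<>(q & ~q) -> p) -> ([]<>(q & ~q) -> []p)), w0
2. [](<>(q & ~q) -> p), w0
3. ~([]<>(q & ~q) -> []p), w0
4. []<>(q & ~q), w0
5. ~[]p, w0
6. ~p, w1
7. <>(q & ~q) -> p, w1
8. <>(q & ~q), w1
9. ~<>(q & ~q), w1
10. q & ~q, w2
11. q, w2
12. ~q, w2
Accessibility: w0Rw1, w1Rw2
Branch closes: q and ~q both at w2.
All branches of the tableau close; one closing branch shown above.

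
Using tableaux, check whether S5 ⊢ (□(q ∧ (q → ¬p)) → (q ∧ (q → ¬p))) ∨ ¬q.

Tableau for the negation ¬((□(q ∧ (q → ¬p)) → (q ∧ (q → ¬p))) ∨ ¬q):
1. ¬((□(q ∧ (q → ¬p)) → (q ∧ (q → ¬p))) ∨ ¬q), 0
2. ¬(□(q ∧ (q → ¬p)) → (q ∧ (q → ¬p))), 0
3. q, 0
4. □(q ∧ (q → ¬p)), 0
5. ¬(q ∧ (q → ¬p)), 0
6. q ∧ (q → ¬p), 0
7. q → ¬p, 0
8. ¬(q → ¬p), 0
9. p, 0
10. ¬p, 0
Accessibility: 0R0
Branch closes: p and ¬p both at 0.
Every branch of the negation's tableau closes; the branch above is one of them.

Yes, valid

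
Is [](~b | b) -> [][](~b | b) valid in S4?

Tableau for the negation ~([](~b | b) -> [][](~b | b)):
1. ~([](~b | b) -> [][](~b | b)), w0
2. [](~b | b), w0
3. ~[][](~b | b), w0
4. ~b | b, w0
5. b, w0
6. ~[](~b | b), w1
7. ~b | b, w1
8. b, w1
9. ~(~b | b), w2
10. b, w2
11. ~b, w2
Accessibility: w0Rw0, w0Rw1, w0Rw2, w1Rw1, w1Rw2, w2Rw2
Branch closes: b and ~b both at w2.
Every branch of the negation's tableau closes; the branch above is one of them.

Valid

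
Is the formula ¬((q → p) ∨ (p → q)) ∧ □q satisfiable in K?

No, unsatisfiable

1. ¬((q → p) ∨ (p → q)) ∧ □q, u
2. ¬((q → p) ∨ (p → q)), u
3. □q, u
4. ¬(q → p), u
5. ¬(p → q), u
6. q, u
7. ¬p, u
8. p, u
9. ¬q, u
Branch closes: p and ¬p both at u.
Every branch closes; the branch above is one of them.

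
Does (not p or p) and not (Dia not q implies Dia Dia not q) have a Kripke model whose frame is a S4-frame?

1. (not p or p) and not (Dia not q implies Dia Dia not q), u
2. not p or p, u
3. not (Dia not q implies Dia Dia not q), u
4. Dia not q, u
5. not Dia Dia not q, u
6. not Dia not q, u
7. q, u
8. p, u
9. not q, v
10. not Dia not q, v
11. q, v
Accessibility: uRu, uRv, vRv
Branch closes: q and not q both at v.
Every branch closes; the branch above is one of them.

No, unsatisfiable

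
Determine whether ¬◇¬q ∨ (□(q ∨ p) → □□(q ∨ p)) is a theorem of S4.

Tableau for the negation ¬(¬◇¬q ∨ (□(q ∨ p) → □□(q ∨ p))):
1. ¬(¬◇¬q ∨ (□(q ∨ p) → □□(q ∨ p))), 0
2. ◇¬q, 0   [¬∨-rule on 1]
3. ¬(□(q ∨ p) → □□(q ∨ p)), 0   [¬∨-rule on 1]
4. □(q ∨ p), 0   [¬→-rule on 3]
5. ¬□□(q ∨ p), 0   [¬→-rule on 3]
6. q ∨ p, 0   [□-rule on 4 via 0R0]
7. p, 0   [∨-rule on 6 (branches; this branch)]
8. ¬q, 1   [◇-rule on 2: fresh world 1, 0R1]
9. q ∨ p, 1   [□-rule on 4 via 0R1]
10. p, 1   [∨-rule on 9 (branches; this branch)]
11. ¬□(q ∨ p), 2   [¬□-rule on 5: fresh world 2, 0R2]
12. q ∨ p, 2   [□-rule on 4 via 0R2]
13. p, 2   [∨-rule on 12 (branches; this branch)]
14. ¬(q ∨ p), 3   [¬□-rule on 11: fresh world 3, 2R3]
15. ¬q, 3   [¬∨-rule on 14]
16. ¬p, 3   [¬∨-rule on 14]
17. q ∨ p, 3   [□-rule on 4 via 0R3]
18. p, 3   [∨-rule on 17 (branches; this branch)]
Accessibility: 0R0, 0R1, 0R2, 0R3, 1R1, 2R2, 2R3, 3R3
Branch closes: p and ¬p both at 3.
All branches of the negation close; one closing branch shown above.

Valid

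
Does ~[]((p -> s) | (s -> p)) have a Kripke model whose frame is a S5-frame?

1. ~[]((p -> s) | (s -> p)), 0
2. ~((p -> s) | (s -> p)), 1
3. ~(p -> s), 1
4. ~(s -> p), 1
5. p, 1
6. ~s, 1
7. s, 1
8. ~p, 1
Accessibility: 0R0, 0R1, 1R0, 1R1
Branch closes: s and ~s both at 1.
Every branch closes; the branch above is one of them.

Unsatisfiable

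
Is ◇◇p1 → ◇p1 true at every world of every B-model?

Tableau for the negation ¬(◇◇p1 → ◇p1):
1. ¬(◇◇p1 → ◇p1), u
2. ◇◇p1, u   [¬→-rule on 1]
3. ¬◇p1, u   [¬→-rule on 1]
4. ¬p1, u   [¬◇-rule on 3 via uRu]
5. ◇p1, v   [◇-rule on 2: fresh world v, uRv]
6. ¬p1, v   [¬◇-rule on 3 via uRv]
7. p1, w   [◇-rule on 5: fresh world w, vRw]
Accessibility: uRu, uRv, vRu, vRv, vRw, wRv, wRw
The negation has an open branch (countermodel exists).

Not valid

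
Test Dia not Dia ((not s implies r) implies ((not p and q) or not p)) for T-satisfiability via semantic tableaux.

1. Dia not Dia ((not s implies r) implies ((not p and q) or not p)), w0
2. not Dia ((not s implies r) implies ((not p and q) or not p)), w1
3. not ((not s implies r) implies ((not p and q) or not p)), w1
4. not s implies r, w1
5. not ((not p and q) or not p), w1
6. not (not p and q), w1
7. p, w1
8. r, w1
9. not q, w1
Accessibility: w0Rw0, w0Rw1, w1Rw1

Satisfiable (open branch found)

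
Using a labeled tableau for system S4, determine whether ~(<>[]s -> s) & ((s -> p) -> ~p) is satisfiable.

Satisfiable

1. ~(<>[]s -> s) & ((s -> p) -> ~p), w0
2. ~(<>[]s -> s), w0
3. (s -> p) -> ~p, w0
4. <>[]s, w0
5. ~s, w0
6. ~p, w0
7. []s, w1
8. s, w1
Accessibility: w0Rw0, w0Rw1, w1Rw1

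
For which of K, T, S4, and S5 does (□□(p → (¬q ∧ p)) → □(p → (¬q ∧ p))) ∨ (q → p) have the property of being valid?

T, S4, S5

T-tableau for the negation ¬((□□(p → (¬q ∧ p)) → □(p → (¬q ∧ p))) ∨ (q → p)):
1. ¬((□□(p → (¬q ∧ p)) → □(p → (¬q ∧ p))) ∨ (q → p)), w0
2. ¬(□□(p → (¬q ∧ p)) → □(p → (¬q ∧ p))), w0
3. ¬(q → p), w0
4. □□(p → (¬q ∧ p)), w0
5. ¬□(p → (¬q ∧ p)), w0
6. q, w0
7. ¬p, w0
8. □(p → (¬q ∧ p)), w0
9. p → (¬q ∧ p), w0
10. ¬(p → (¬q ∧ p)), w1
11. p, w1
12. ¬(¬q ∧ p), w1
13. □(p → (¬q ∧ p)), w1
14. p → (¬q ∧ p), w1
15. q, w1
16. ¬q ∧ p, w1
17. ¬q, w1
Accessibility: w0Rw0, w0Rw1, w1Rw1
Branch closes: q and ¬q both at w1.
Every branch closes (one shown): valid in T, hence also in S4, S5 (every theorem of T is a theorem of S4 and S5).
K-tableau for the negation ¬((□□(p → (¬q ∧ p)) → □(p → (¬q ∧ p))) ∨ (q → p)):
1. ¬((□□(p → (¬q ∧ p)) → □(p → (¬q ∧ p))) ∨ (q → p)), w0
2. ¬(□□(p → (¬q ∧ p)) → □(p → (¬q ∧ p))), w0
3. ¬(q → p), w0
4. □□(p → (¬q ∧ p)), w0
5. ¬□(p → (¬q ∧ p)), w0
6. q, w0
7. ¬p, w0
8. ¬(p → (¬q ∧ p)), w1
9. p, w1
10. ¬(¬q ∧ p), w1
11. □(p → (¬q ∧ p)), w1
12. q, w1
Accessibility: w0Rw1
Complete open branch: countermodel on a K-frame, so not valid in K.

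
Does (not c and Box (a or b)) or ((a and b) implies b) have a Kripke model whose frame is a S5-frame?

1. (not c and Box (a or b)) or ((a and b) implies b), u
2. (a and b) implies b, u
3. b, u
Accessibility: uRu

Satisfiable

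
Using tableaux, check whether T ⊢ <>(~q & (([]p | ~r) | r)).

Tableau for the negation ~<>(~q & (([]p | ~r) | r)):
1. ~<>(~q & (([]p | ~r) | r)), u
2. ~(~q & (([]p | ~r) | r)), u
3. q, u
Accessibility: uRu
The negation has an open branch (countermodel exists).

No, not valid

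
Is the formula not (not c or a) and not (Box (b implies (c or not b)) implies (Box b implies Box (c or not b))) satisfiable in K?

Unsatisfiable

1. not (not c or a) and not (Box (b implies (c or not b)) implies (Box b implies Box (c or not b))), w0
2. not (not c or a), w0   [and-rule on 1]
3. not (Box (b implies (c or not b)) implies (Box b implies Box (c or not b))), w0   [and-rule on 1]
4. c, w0   [neg-or-rule on 2]
5. not a, w0   [neg-or-rule on 2]
6. Box (b implies (c or not b)), w0   [neg-implies-rule on 3]
7. not (Box b implies Box (c or not b)), w0   [neg-implies-rule on 3]
8. Box b, w0   [neg-implies-rule on 7]
9. not Box (c or not b), w0   [neg-implies-rule on 7]
10. not (c or not b), w1   [neg-Box-rule on 9: fresh world w1, w0Rw1]
11. not c, w1   [neg-or-rule on 10]
12. b, w1   [neg-or-rule on 10]
13. b implies (c or not b), w1   [Box-rule on 6 via w0Rw1]
14. c or not b, w1   [implies-rule on 13 (branches; this branch)]
15. not b, w1   [or-rule on 14 (branches; this branch)]
Accessibility: w0Rw1
Branch closes: b and not b both at w1.
Every branch closes; the branch above is one of them.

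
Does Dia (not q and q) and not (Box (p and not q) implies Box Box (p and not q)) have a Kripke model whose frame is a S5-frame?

1. Dia (not q and q) and not (Box (p and not q) implies Box Box (p and not q)), 0
2. Dia (not q and q), 0
3. not (Box (p and not q) implies Box Box (p and not q)), 0
4. Box (p and not q), 0
5. not Box Box (p and not q), 0
6. p and not q, 0
7. p, 0
8. not q, 0
9. not q and q, 1
10. not q, 1
11. q, 1
Accessibility: 0R0, 0R1, 1R0, 1R1
Branch closes: q and not q both at 1.
All branches of the tableau close; one closing branch shown above.

Unsatisfiable (every branch closes)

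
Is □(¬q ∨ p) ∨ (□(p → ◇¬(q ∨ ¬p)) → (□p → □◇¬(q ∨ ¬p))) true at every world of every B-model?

Valid in B

Tableau for the negation ¬(□(¬q ∨ p) ∨ (□(p → ◇¬(q ∨ ¬p)) → (□p → □◇¬(q ∨ ¬p)))):
1. ¬(□(¬q ∨ p) ∨ (□(p → ◇¬(q ∨ ¬p)) → (□p → □◇¬(q ∨ ¬p)))), u
2. ¬□(¬q ∨ p), u
3. ¬(□(p → ◇¬(q ∨ ¬p)) → (□p → □◇¬(q ∨ ¬p))), u
4. □(p → ◇¬(q ∨ ¬p)), u
5. ¬(□p → □◇¬(q ∨ ¬p)), u
6. □p, u
7. ¬□◇¬(q ∨ ¬p), u
8. p → ◇¬(q ∨ ¬p), u
9. p, u
10. ◇¬(q ∨ ¬p), u
11. ¬(¬q ∨ p), v
12. q, v
13. ¬p, v
14. p → ◇¬(q ∨ ¬p), v
15. p, v
Accessibility: uRu, uRv, vRu, vRv
Branch closes: p and ¬p both at v.
All branches of the negation close; one closing branch shown above.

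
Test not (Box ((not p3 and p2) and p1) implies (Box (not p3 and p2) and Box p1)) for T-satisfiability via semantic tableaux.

No, unsatisfiable

1. not (Box ((not p3 and p2) and p1) implies (Box (not p3 and p2) and Box p1)), u
2. Box ((not p3 and p2) and p1), u   [neg-implies-rule on 1]
3. not (Box (not p3 and p2) and Box p1), u   [neg-implies-rule on 1]
4. (not p3 and p2) and p1, u   [Box-rule on 2 via uRu]
5. not p3 and p2, u   [and-rule on 4]
6. p1, u   [and-rule on 4]
7. not p3, u   [and-rule on 5]
8. p2, u   [and-rule on 5]
9. not Box (not p3 and p2), u   [neg-and-rule on 3 (branches; this branch)]
10. not (not p3 and p2), v   [neg-Box-rule on 9: fresh world v, uRv]
11. (not p3 and p2) and p1, v   [Box-rule on 2 via uRv]
12. not p3 and p2, v   [and-rule on 11]
13. p1, v   [and-rule on 11]
14. not p3, v   [and-rule on 12]
15. p2, v   [and-rule on 12]
16. not p2, v   [neg-and-rule on 10 (branches; this branch)]
Accessibility: uRu, uRv, vRv
Branch closes: p2 and not p2 both at v.
All branches of the tableau close; one closing branch shown above.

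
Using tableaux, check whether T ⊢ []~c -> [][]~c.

Tableau for the negation ~([]~c -> [][]~c):
1. ~([]~c -> [][]~c), 0
2. []~c, 0
3. ~[][]~c, 0
4. ~c, 0
5. ~[]~c, 1
6. ~c, 1
7. c, 2
Accessibility: 0R0, 0R1, 1R1, 1R2, 2R2
The negation has an open branch (countermodel exists).

No, not valid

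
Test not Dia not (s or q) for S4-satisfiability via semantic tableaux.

Satisfiable (open branch found)

1. not Dia not (s or q), 0
2. s or q, 0
3. q, 0
Accessibility: 0R0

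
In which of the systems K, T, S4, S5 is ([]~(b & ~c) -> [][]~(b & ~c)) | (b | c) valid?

S4, S5

S4-tableau for the negation ~(([]~(b & ~c) -> [][]~(b & ~c)) | (b | c)):
1. ~(([]~(b & ~c) -> [][]~(b & ~c)) | (b | c)), w0
2. ~([]~(b & ~c) -> [][]~(b & ~c)), w0
3. ~(b | c), w0
4. []~(b & ~c), w0
5. ~[][]~(b & ~c), w0
6. ~b, w0
7. ~c, w0
8. ~(b & ~c), w0
9. ~[]~(b & ~c), w1
10. ~(b & ~c), w1
11. c, w1
12. b & ~c, w2
13. b, w2
14. ~c, w2
15. ~(b & ~c), w2
16. c, w2
Accessibility: w0Rw0, w0Rw1, w0Rw2, w1Rw1, w1Rw2, w2Rw2
Branch closes: c and ~c both at w2.
Every branch closes (one shown): valid in S4, hence also in S5 (every theorem of S4 is a theorem of S5).
T-tableau for the negation ~(([]~(b & ~c) -> [][]~(b & ~c)) | (b | c)):
1. ~(([]~(b & ~c) -> [][]~(b & ~c)) | (b | c)), w0
2. ~([]~(b & ~c) -> [][]~(b & ~c)), w0
3. ~(b | c), w0
4. []~(b & ~c), w0
5. ~[][]~(b & ~c), w0
6. ~b, w0
7. ~c, w0
8. ~(b & ~c), w0
9. ~[]~(b & ~c), w1
10. ~(b & ~c), w1
11. c, w1
12. b & ~c, w2
13. b, w2
14. ~c, w2
Accessibility: w0Rw0, w0Rw1, w1Rw1, w1Rw2, w2Rw2
Complete open branch: countermodel on a T-frame, so not valid in T, nor in K (the same frame is also a K-frame).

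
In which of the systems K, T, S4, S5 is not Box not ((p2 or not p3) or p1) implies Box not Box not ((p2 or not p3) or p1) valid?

S5-tableau for the negation not (not Box not ((p2 or not p3) or p1) implies Box not Box not ((p2 or not p3) or p1)):
1. not (not Box not ((p2 or not p3) or p1) implies Box not Box not ((p2 or not p3) or p1)), 0
2. not Box not ((p2 or not p3) or p1), 0
3. not Box not Box not ((p2 or not p3) or p1), 0
4. (p2 or not p3) or p1, 1
5. p2 or not p3, 1
6. not p3, 1
7. Box not ((p2 or not p3) or p1), 2
8. not ((p2 or not p3) or p1), 0
9. not (p2 or not p3), 0
10. not p1, 0
11. not p2, 0
12. p3, 0
13. not ((p2 or not p3) or p1), 1
14. not (p2 or not p3), 1
15. not p1, 1
16. not p2, 1
17. p3, 1
Accessibility: 0R0, 0R1, 0R2, 1R0, 1R1, 1R2, 2R0, 2R1, 2R2
Branch closes: p3 and not p3 both at 1.
Every branch closes (one shown): valid in S5.
S4-tableau for the negation not (not Box not ((p2 or not p3) or p1) implies Box not Box not ((p2 or not p3) or p1)):
1. not (not Box not ((p2 or not p3) or p1) implies Box not Box not ((p2 or not p3) or p1)), 0
2. not Box not ((p2 or not p3) or p1), 0
3. not Box not Box not ((p2 or not p3) or p1), 0
4. (p2 or not p3) or p1, 1
5. p1, 1
6. Box not ((p2 or not p3) or p1), 2
7. not ((p2 or not p3) or p1), 2
8. not (p2 or not p3), 2
9. not p1, 2
10. not p2, 2
11. p3, 2
Accessibility: 0R0, 0R1, 0R2, 1R1, 2R2
Complete open branch: countermodel on an S4-frame, so not valid in S4, nor in K, T (the same frame is also a K-frame and a T-frame).

S5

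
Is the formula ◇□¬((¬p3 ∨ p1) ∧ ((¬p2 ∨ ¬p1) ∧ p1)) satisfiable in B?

1. ◇□¬((¬p3 ∨ p1) ∧ ((¬p2 ∨ ¬p1) ∧ p1)), w0
2. □¬((¬p3 ∨ p1) ∧ ((¬p2 ∨ ¬p1) ∧ p1)), w1
3. ¬((¬p3 ∨ p1) ∧ ((¬p2 ∨ ¬p1) ∧ p1)), w0
4. ¬((¬p3 ∨ p1) ∧ ((¬p2 ∨ ¬p1) ∧ p1)), w1
5. ¬((¬p2 ∨ ¬p1) ∧ p1), w0
6. ¬((¬p2 ∨ ¬p1) ∧ p1), w1
7. ¬p1, w0
8. ¬p1, w1
Accessibility: w0Rw0, w0Rw1, w1Rw0, w1Rw1

Satisfiable (open branch found)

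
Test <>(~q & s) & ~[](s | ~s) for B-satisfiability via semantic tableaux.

1. <>(~q & s) & ~[](s | ~s), u
2. <>(~q & s), u
3. ~[](s | ~s), u
4. ~q & s, v
5. ~q, v
6. s, v
7. ~(s | ~s), w
8. ~s, w
9. s, w
Accessibility: uRu, uRv, uRw, vRu, vRv, wRu, wRw
Branch closes: s and ~s both at w.
Every branch closes; the branch above is one of them.

Unsatisfiable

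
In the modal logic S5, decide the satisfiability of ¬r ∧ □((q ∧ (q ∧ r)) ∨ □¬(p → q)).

1. ¬r ∧ □((q ∧ (q ∧ r)) ∨ □¬(p → q)), u
2. ¬r, u
3. □((q ∧ (q ∧ r)) ∨ □¬(p → q)), u
4. (q ∧ (q ∧ r)) ∨ □¬(p → q), u
5. □¬(p → q), u
6. ¬(p → q), u
7. p, u
8. ¬q, u
Accessibility: uRu

Yes, satisfiable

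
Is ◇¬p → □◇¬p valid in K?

Tableau for the negation ¬(◇¬p → □◇¬p):
1. ¬(◇¬p → □◇¬p), u
2. ◇¬p, u   [¬→-rule on 1]
3. ¬□◇¬p, u   [¬→-rule on 1]
4. ¬p, v   [◇-rule on 2: fresh world v, uRv]
5. ¬◇¬p, w   [¬□-rule on 3: fresh world w, uRw]
Accessibility: uRv, uRw
The negation has an open branch (countermodel exists).

Invalid (countermodel exists)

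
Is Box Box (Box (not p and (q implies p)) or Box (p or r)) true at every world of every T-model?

Invalid (countermodel exists)

Tableau for the negation not Box Box (Box (not p and (q implies p)) or Box (p or r)):
1. not Box Box (Box (not p and (q implies p)) or Box (p or r)), u
2. not Box (Box (not p and (q implies p)) or Box (p or r)), v
3. not (Box (not p and (q implies p)) or Box (p or r)), w
4. not Box (not p and (q implies p)), w
5. not Box (p or r), w
6. not (not p and (q implies p)), x
7. not (q implies p), x
8. q, x
9. not p, x
10. not (p or r), y
11. not p, y
12. not r, y
Accessibility: uRu, uRv, vRv, vRw, wRw, wRx, wRy, xRx, yRy
The negation has an open branch (countermodel exists).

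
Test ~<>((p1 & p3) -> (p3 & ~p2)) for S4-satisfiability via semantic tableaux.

Satisfiable

1. ~<>((p1 & p3) -> (p3 & ~p2)), 0
2. ~((p1 & p3) -> (p3 & ~p2)), 0   [~<>-rule on 1 via 0R0]
3. p1 & p3, 0   [~->-rule on 2]
4. ~(p3 & ~p2), 0   [~->-rule on 2]
5. p1, 0   [&-rule on 3]
6. p3, 0   [&-rule on 3]
7. p2, 0   [~&-rule on 4 (branches; this branch)]
Accessibility: 0R0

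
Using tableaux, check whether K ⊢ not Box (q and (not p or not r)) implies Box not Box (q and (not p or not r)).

No, not valid

Tableau for the negation not (not Box (q and (not p or not r)) implies Box not Box (q and (not p or not r))):
1. not (not Box (q and (not p or not r)) implies Box not Box (q and (not p or not r))), w0
2. not Box (q and (not p or not r)), w0
3. not Box not Box (q and (not p or not r)), w0
4. not (q and (not p or not r)), w1
5. not (not p or not r), w1
6. p, w1
7. r, w1
8. Box (q and (not p or not r)), w2
Accessibility: w0Rw1, w0Rw2
The negation has an open branch (countermodel exists).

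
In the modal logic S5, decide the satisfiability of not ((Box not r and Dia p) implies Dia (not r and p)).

1. not ((Box not r and Dia p) implies Dia (not r and p)), w0
2. Box not r and Dia p, w0   [neg-implies-rule on 1]
3. not Dia (not r and p), w0   [neg-implies-rule on 1]
4. Box not r, w0   [and-rule on 2]
5. Dia p, w0   [and-rule on 2]
6. not (not r and p), w0   [neg-Dia-rule on 3 via w0Rw0]
7. not r, w0   [Box-rule on 4 via w0Rw0]
8. not p, w0   [neg-and-rule on 6 (branches; this branch)]
9. p, w1   [Dia-rule on 5: fresh world w1, w0Rw1]
10. not (not r and p), w1   [neg-Dia-rule on 3 via w0Rw1]
11. not r, w1   [Box-rule on 4 via w0Rw1]
12. not p, w1   [neg-and-rule on 10 (branches; this branch)]
Accessibility: w0Rw0, w0Rw1, w1Rw0, w1Rw1
Branch closes: p and not p both at w1.
(One branch shown.) All branches close.

No, unsatisfiable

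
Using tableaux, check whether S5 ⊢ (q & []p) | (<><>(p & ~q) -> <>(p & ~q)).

Tableau for the negation ~((q & []p) | (<><>(p & ~q) -> <>(p & ~q))):
1. ~((q & []p) | (<><>(p & ~q) -> <>(p & ~q))), w0
2. ~(q & []p), w0
3. ~(<><>(p & ~q) -> <>(p & ~q)), w0
4. <><>(p & ~q), w0
5. ~<>(p & ~q), w0
6. ~(p & ~q), w0
7. ~[]p, w0
8. q, w0
9. <>(p & ~q), w1
10. ~(p & ~q), w1
11. q, w1
12. ~p, w2
13. ~(p & ~q), w2
14. q, w2
15. p & ~q, w3
16. p, w3
17. ~q, w3
18. ~(p & ~q), w3
19. q, w3
Accessibility: w0Rw0, w0Rw1, w0Rw2, w0Rw3, w1Rw0, w1Rw1, w1Rw2, w1Rw3, w2Rw0, w2Rw1, w2Rw2, w2Rw3, w3Rw0, w3Rw1, w3Rw2, w3Rw3
Branch closes: q and ~q both at w3.
Every branch of the negation's tableau closes; the branch above is one of them.

Yes, valid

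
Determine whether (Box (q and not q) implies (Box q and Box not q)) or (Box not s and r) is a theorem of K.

Yes, valid

Tableau for the negation not ((Box (q and not q) implies (Box q and Box not q)) or (Box not s and r)):
1. not ((Box (q and not q) implies (Box q and Box not q)) or (Box not s and r)), w0
2. not (Box (q and not q) implies (Box q and Box not q)), w0
3. not (Box not s and r), w0
4. Box (q and not q), w0
5. not (Box q and Box not q), w0
6. not r, w0
7. not Box not q, w0
8. q, w1
9. q and not q, w1
10. not q, w1
Accessibility: w0Rw1
Branch closes: q and not q both at w1.
All branches of the negation close; one closing branch shown above.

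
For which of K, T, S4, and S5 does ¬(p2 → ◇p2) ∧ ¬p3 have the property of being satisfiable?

K

T-tableau for the formula:
1. ¬(p2 → ◇p2) ∧ ¬p3, u
2. ¬(p2 → ◇p2), u   [∧-rule on 1]
3. ¬p3, u   [∧-rule on 1]
4. p2, u   [¬→-rule on 2]
5. ¬◇p2, u   [¬→-rule on 2]
6. ¬p2, u   [¬◇-rule on 5 via uRu]
Accessibility: uRu
Branch closes: p2 and ¬p2 both at u.
Every branch closes (one shown): unsatisfiable in T, hence also in S4, S5 (every S4/S5-frame is a T-frame).
K-tableau for the formula:
1. ¬(p2 → ◇p2) ∧ ¬p3, u
2. ¬(p2 → ◇p2), u   [∧-rule on 1]
3. ¬p3, u   [∧-rule on 1]
4. p2, u   [¬→-rule on 2]
5. ¬◇p2, u   [¬→-rule on 2]
Complete open branch: satisfiable in K.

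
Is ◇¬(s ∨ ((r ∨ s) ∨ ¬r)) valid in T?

Tableau for the negation ¬◇¬(s ∨ ((r ∨ s) ∨ ¬r)):
1. ¬◇¬(s ∨ ((r ∨ s) ∨ ¬r)), u
2. s ∨ ((r ∨ s) ∨ ¬r), u
3. (r ∨ s) ∨ ¬r, u
4. ¬r, u
Accessibility: uRu
The negation has an open branch (countermodel exists).

No, not valid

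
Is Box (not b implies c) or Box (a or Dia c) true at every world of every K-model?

Invalid (countermodel exists)

Tableau for the negation not (Box (not b implies c) or Box (a or Dia c)):
1. not (Box (not b implies c) or Box (a or Dia c)), u
2. not Box (not b implies c), u
3. not Box (a or Dia c), u
4. not (not b implies c), v
5. not b, v
6. not c, v
7. not (a or Dia c), w
8. not a, w
9. not Dia c, w
Accessibility: uRv, uRw
The negation has an open branch (countermodel exists).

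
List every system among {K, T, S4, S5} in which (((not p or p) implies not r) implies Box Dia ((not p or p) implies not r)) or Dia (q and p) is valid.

S5

S4-tableau for the negation not ((((not p or p) implies not r) implies Box Dia ((not p or p) implies not r)) or Dia (q and p)):
1. not ((((not p or p) implies not r) implies Box Dia ((not p or p) implies not r)) or Dia (q and p)), 0
2. not (((not p or p) implies not r) implies Box Dia ((not p or p) implies not r)), 0   [neg-or-rule on 1]
3. not Dia (q and p), 0   [neg-or-rule on 1]
4. (not p or p) implies not r, 0   [neg-implies-rule on 2]
5. not Box Dia ((not p or p) implies not r), 0   [neg-implies-rule on 2]
6. not (q and p), 0   [neg-Dia-rule on 3 via 0R0]
7. not r, 0   [implies-rule on 4 (branches; this branch)]
8. not p, 0   [neg-and-rule on 6 (branches; this branch)]
9. not Dia ((not p or p) implies not r), 1   [neg-Box-rule on 5: fresh world 1, 0R1]
10. not (q and p), 1   [neg-Dia-rule on 3 via 0R1]
11. not ((not p or p) implies not r), 1   [neg-Dia-rule on 9 via 1R1]
12. not p or p, 1   [neg-implies-rule on 11]
13. r, 1   [neg-implies-rule on 11]
14. not p, 1   [neg-and-rule on 10 (branches; this branch)]
Accessibility: 0R0, 0R1, 1R1
Complete open branch: countermodel on an S4-frame, so not valid in S4, nor in K, T (the same frame is also a K-frame and a T-frame).
S5-tableau for the negation not ((((not p or p) implies not r) implies Box Dia ((not p or p) implies not r)) or Dia (q and p)):
1. not ((((not p or p) implies not r) implies Box Dia ((not p or p) implies not r)) or Dia (q and p)), 0
2. not (((not p or p) implies not r) implies Box Dia ((not p or p) implies not r)), 0   [neg-or-rule on 1]
3. not Dia (q and p), 0   [neg-or-rule on 1]
4. (not p or p) implies not r, 0   [neg-implies-rule on 2]
5. not Box Dia ((not p or p) implies not r), 0   [neg-implies-rule on 2]
6. not (q and p), 0   [neg-Dia-rule on 3 via 0R0]
7. not r, 0   [implies-rule on 4 (branches; this branch)]
8. not p, 0   [neg-and-rule on 6 (branches; this branch)]
9. not Dia ((not p or p) implies not r), 1   [neg-Box-rule on 5: fresh world 1, 0R1]
10. not (q and p), 1   [neg-Dia-rule on 3 via 0R1]
11. not ((not p or p) implies not r), 0   [neg-Dia-rule on 9 via 1R0]
12. not p or p, 0   [neg-implies-rule on 11]
13. r, 0   [neg-implies-rule on 11]
Accessibility: 0R0, 0R1, 1R0, 1R1
Branch closes: r and not r both at 0.
Every branch closes (one shown): valid in S5.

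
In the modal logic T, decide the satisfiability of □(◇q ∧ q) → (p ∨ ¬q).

Satisfiable

1. □(◇q ∧ q) → (p ∨ ¬q), w0
2. p ∨ ¬q, w0   [→-rule on 1 (branches; this branch)]
3. ¬q, w0   [∨-rule on 2 (branches; this branch)]
Accessibility: w0Rw0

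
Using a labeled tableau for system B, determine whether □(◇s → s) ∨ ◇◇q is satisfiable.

1. □(◇s → s) ∨ ◇◇q, 0
2. ◇◇q, 0
3. ◇q, 1
4. q, 2
Accessibility: 0R0, 0R1, 1R0, 1R1, 1R2, 2R1, 2R2

Yes, satisfiable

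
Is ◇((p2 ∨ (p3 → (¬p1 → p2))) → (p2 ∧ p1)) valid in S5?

Tableau for the negation ¬◇((p2 ∨ (p3 → (¬p1 → p2))) → (p2 ∧ p1)):
1. ¬◇((p2 ∨ (p3 → (¬p1 → p2))) → (p2 ∧ p1)), 0
2. ¬((p2 ∨ (p3 → (¬p1 → p2))) → (p2 ∧ p1)), 0
3. p2 ∨ (p3 → (¬p1 → p2)), 0
4. ¬(p2 ∧ p1), 0
5. p3 → (¬p1 → p2), 0
6. ¬p1, 0
7. ¬p1 → p2, 0
8. p2, 0
Accessibility: 0R0
The negation has an open branch (countermodel exists).

Invalid (countermodel exists)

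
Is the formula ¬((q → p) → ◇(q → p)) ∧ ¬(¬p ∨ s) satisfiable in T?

Unsatisfiable

1. ¬((q → p) → ◇(q → p)) ∧ ¬(¬p ∨ s), 0
2. ¬((q → p) → ◇(q → p)), 0
3. ¬(¬p ∨ s), 0
4. q → p, 0
5. ¬◇(q → p), 0
6. p, 0
7. ¬s, 0
8. ¬(q → p), 0
9. q, 0
10. ¬p, 0
Accessibility: 0R0
Branch closes: p and ¬p both at 0.
(One branch shown.) All branches close.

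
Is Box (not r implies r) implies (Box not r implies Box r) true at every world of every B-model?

Tableau for the negation not (Box (not r implies r) implies (Box not r implies Box r)):
1. not (Box (not r implies r) implies (Box not r implies Box r)), w0
2. Box (not r implies r), w0
3. not (Box not r implies Box r), w0
4. Box not r, w0
5. not Box r, w0
6. not r implies r, w0
7. not r, w0
8. r, w0
Accessibility: w0Rw0
Branch closes: r and not r both at w0.
All branches of the negation close; one closing branch shown above.

Valid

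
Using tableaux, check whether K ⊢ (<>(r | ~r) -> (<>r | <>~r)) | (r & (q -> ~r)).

Tableau for the negation ~((<>(r | ~r) -> (<>r | <>~r)) | (r & (q -> ~r))):
1. ~((<>(r | ~r) -> (<>r | <>~r)) | (r & (q -> ~r))), 0
2. ~(<>(r | ~r) -> (<>r | <>~r)), 0   [~|-rule on 1]
3. ~(r & (q -> ~r)), 0   [~|-rule on 1]
4. <>(r | ~r), 0   [~->-rule on 2]
5. ~(<>r | <>~r), 0   [~->-rule on 2]
6. ~<>r, 0   [~|-rule on 5]
7. ~<>~r, 0   [~|-rule on 5]
8. ~(q -> ~r), 0   [~&-rule on 3 (branches; this branch)]
9. q, 0   [~->-rule on 8]
10. r, 0   [~->-rule on 8]
11. r | ~r, 1   [<>-rule on 4: fresh world 1, 0R1]
12. ~r, 1   [~<>-rule on 6 via 0R1]
13. r, 1   [~<>-rule on 7 via 0R1]
Accessibility: 0R1
Branch closes: r and ~r both at 1.
All branches of the negation close; one closing branch shown above.

Yes, valid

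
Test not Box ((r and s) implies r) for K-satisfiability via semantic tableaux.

Unsatisfiable

1. not Box ((r and s) implies r), u
2. not ((r and s) implies r), v
3. r and s, v
4. not r, v
5. r, v
6. s, v
Accessibility: uRv
Branch closes: r and not r both at v.
Every branch closes; the branch above is one of them.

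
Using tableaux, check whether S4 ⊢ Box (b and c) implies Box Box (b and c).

Valid

Tableau for the negation not (Box (b and c) implies Box Box (b and c)):
1. not (Box (b and c) implies Box Box (b and c)), w0
2. Box (b and c), w0
3. not Box Box (b and c), w0
4. b and c, w0
5. b, w0
6. c, w0
7. not Box (b and c), w1
8. b and c, w1
9. b, w1
10. c, w1
11. not (b and c), w2
12. b and c, w2
13. b, w2
14. c, w2
15. not c, w2
Accessibility: w0Rw0, w0Rw1, w0Rw2, w1Rw1, w1Rw2, w2Rw2
Branch closes: c and not c both at w2.
Every branch of the negation's tableau closes; the branch above is one of them.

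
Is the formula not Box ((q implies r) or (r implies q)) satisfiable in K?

Unsatisfiable

1. not Box ((q implies r) or (r implies q)), w0
2. not ((q implies r) or (r implies q)), w1
3. not (q implies r), w1
4. not (r implies q), w1
5. q, w1
6. not r, w1
7. r, w1
8. not q, w1
Accessibility: w0Rw1
Branch closes: r and not r both at w1.
Every branch closes; the branch above is one of them.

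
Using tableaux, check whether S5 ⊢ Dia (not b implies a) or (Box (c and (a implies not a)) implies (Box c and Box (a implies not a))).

Tableau for the negation not (Dia (not b implies a) or (Box (c and (a implies not a)) implies (Box c and Box (a implies not a)))):
1. not (Dia (not b implies a) or (Box (c and (a implies not a)) implies (Box c and Box (a implies not a)))), w0
2. not Dia (not b implies a), w0
3. not (Box (c and (a implies not a)) implies (Box c and Box (a implies not a))), w0
4. Box (c and (a implies not a)), w0
5. not (Box c and Box (a implies not a)), w0
6. not (not b implies a), w0
7. not b, w0
8. not a, w0
9. c and (a implies not a), w0
10. c, w0
11. a implies not a, w0
12. not Box c, w0
13. not c, w1
14. not (not b implies a), w1
15. not b, w1
16. not a, w1
17. c and (a implies not a), w1
18. c, w1
19. a implies not a, w1
Accessibility: w0Rw0, w0Rw1, w1Rw0, w1Rw1
Branch closes: c and not c both at w1.
Every branch of the negation's tableau closes; the branch above is one of them.

Valid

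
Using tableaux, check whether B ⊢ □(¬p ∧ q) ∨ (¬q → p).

No, not valid

Tableau for the negation ¬(□(¬p ∧ q) ∨ (¬q → p)):
1. ¬(□(¬p ∧ q) ∨ (¬q → p)), u
2. ¬□(¬p ∧ q), u
3. ¬(¬q → p), u
4. ¬q, u
5. ¬p, u
6. ¬(¬p ∧ q), v
7. ¬q, v
Accessibility: uRu, uRv, vRu, vRv
The negation has an open branch (countermodel exists).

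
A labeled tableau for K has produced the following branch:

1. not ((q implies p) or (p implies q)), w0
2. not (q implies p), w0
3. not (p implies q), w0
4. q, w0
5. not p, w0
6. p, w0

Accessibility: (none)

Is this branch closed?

Both p and not p appear at w0.

Closed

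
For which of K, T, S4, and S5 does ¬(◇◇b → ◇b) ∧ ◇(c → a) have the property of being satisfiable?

K, T

S4-tableau for the formula:
1. ¬(◇◇b → ◇b) ∧ ◇(c → a), u
2. ¬(◇◇b → ◇b), u
3. ◇(c → a), u
4. ◇◇b, u
5. ¬◇b, u
6. ¬b, u
7. c → a, v
8. ¬b, v
9. a, v
10. ◇b, w
11. ¬b, w
12. b, x
13. ¬b, x
Accessibility: uRu, uRv, uRw, uRx, vRv, wRw, wRx, xRx
Branch closes: b and ¬b both at x.
Every branch closes (one shown): unsatisfiable in S4, hence also in S5 (every S5-frame is an S4-frame).
T-tableau for the formula:
1. ¬(◇◇b → ◇b) ∧ ◇(c → a), u
2. ¬(◇◇b → ◇b), u
3. ◇(c → a), u
4. ◇◇b, u
5. ¬◇b, u
6. ¬b, u
7. c → a, v
8. ¬b, v
9. a, v
10. ◇b, w
11. ¬b, w
12. b, x
Accessibility: uRu, uRv, uRw, vRv, wRw, wRx, xRx
Complete open branch: satisfiable in T, hence also in K (this T-model is also a K-model).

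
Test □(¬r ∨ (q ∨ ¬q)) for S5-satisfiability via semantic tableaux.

1. □(¬r ∨ (q ∨ ¬q)), u
2. ¬r ∨ (q ∨ ¬q), u
3. q ∨ ¬q, u
4. ¬q, u
Accessibility: uRu

Satisfiable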